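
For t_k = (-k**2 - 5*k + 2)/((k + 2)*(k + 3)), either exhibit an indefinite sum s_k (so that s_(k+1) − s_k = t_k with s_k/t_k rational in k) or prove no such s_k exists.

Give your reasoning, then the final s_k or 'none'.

s_k = k*(2 - k)/(k + 2)

Ratio r(k) = (k + 2)*(5*k + (k + 1)**2 + 3)/((k + 4)*(k**2 + 5*k - 2)).
A = k + 2, B = k + 4, C = k**2 + 5*k - 2.
Set up (k + 2)·f(k+1) − (k + 3)·f(k) − (k**2 + 5*k - 2) = 0.
d = 2 from the (1,1,2) case.
Coefficient equations give f(k) = k*(k - 2).
R(k) = B(k−1)·f(k)/C(k) = k*(k - 2)*(k + 3)/(k**2 + 5*k - 2); s_k = R·t_k = k*(2 - k)/(k + 2).
Verify: (-k**2 - 5*k + 2)/(k**2 + 5*k + 6) matches t_k.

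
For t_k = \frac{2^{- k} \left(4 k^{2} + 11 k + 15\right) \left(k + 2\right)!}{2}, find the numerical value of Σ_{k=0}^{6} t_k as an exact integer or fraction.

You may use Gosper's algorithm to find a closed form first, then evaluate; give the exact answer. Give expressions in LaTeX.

t_(k+1)/t_k = (k + 3)*(11*k + 4*(k + 1)**2 + 26)/(2*(4*k**2 + 11*k + 15)).
Take A(k)=k/2 + 3/2, B(k)=1, C(k)=k**2 + 11*k/4 + 15/4.
Need (k/2 + 3/2)·f(k+1) − (1)·f(k) = k**2 + 11*k/4 + 15/4.
deg f ≤ 1 (via 1,0,2).
Solve for f: f(k) = (4*k + 3)/2 (degree 1 ≤ 1).
So s_k = (B(k−1)f/C)·t_k = (2*(4*k + 3)/(4*k**2 + 11*k + 15))·t_k = (4*k + 3)*factorial(k + 2)/2**k.
s_(k+1) − s_k = (4*k**2 + 11*k + 15)*factorial(k + 2)/(2*2**k) = t_k.
Evaluate s at k=7 and k=0: 87885 and 6; difference 87879.

Σ = 87879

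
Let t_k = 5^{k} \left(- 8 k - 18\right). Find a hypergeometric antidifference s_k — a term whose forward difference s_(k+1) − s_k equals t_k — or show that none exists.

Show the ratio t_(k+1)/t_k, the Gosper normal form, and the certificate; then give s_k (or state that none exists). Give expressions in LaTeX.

t_(k+1)/t_k = 5*(4*k + 13)/(4*k + 9).
Factor: A=5; B=1; C=k + 9/4.
Need (5)·f(k+1) − (1)·f(k) = k + 9/4.
Degrees (0,0,1) ⇒ d ≤ 1.
A polynomial solution: f(k) = (k + 1)/4.
Then R = B(k−1)f/C = (k + 1)/(4*k + 9), so s_k = R(k)·t_k = -2*5**k*(k + 1).
Δs = 5**k*(-8*k - 18), as required.

s_k = - 2 \cdot 5^{k} \left(k + 1\right)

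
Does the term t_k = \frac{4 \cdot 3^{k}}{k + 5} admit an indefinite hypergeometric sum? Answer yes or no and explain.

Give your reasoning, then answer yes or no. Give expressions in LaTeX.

r(k) = 3*(k + 5)/(k + 6) after simplifying.
Take A(k)=3*k + 15, B(k)=k + 6, C(k)=1.
Set up (3*k + 15)·f(k+1) − (k + 5)·f(k) − (1) = 0.
Bound: deg f ≤ -1.
d = -1 < 0 ⇒ no nonzero polynomial f; not summable.

No — negative degree bound, so no certificate f.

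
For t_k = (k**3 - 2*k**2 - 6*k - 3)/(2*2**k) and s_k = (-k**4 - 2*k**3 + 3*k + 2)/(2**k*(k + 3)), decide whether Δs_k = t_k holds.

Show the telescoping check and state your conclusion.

s_(k+1) = (3*k - (k + 1)**4 - 2*(k + 1)**3 + 5)/(2*2**k*(k + 4))
s_(k+1) − s_k = (k**5 + 3*k**4 - 14*k**3 - 49*k**2 - 47*k - 10)/(2*2**k*(k**2 + 7*k + 12))
(s_(k+1) − s_k) − t_k = (-k**4 - 3*k**3 + 10*k**2 + 23*k + 13)/(2**k*(k**2 + 7*k + 12))

Invalid: residual (-k**4 - 3*k**3 + 10*k**2 + 23*k + 13)/(2**k*(k**2 + 7*k + 12)) ≠ 0.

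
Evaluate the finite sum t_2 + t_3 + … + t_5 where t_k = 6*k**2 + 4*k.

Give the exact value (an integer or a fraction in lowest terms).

Σ = 380

t_(k+1)/t_k = (3*k**2 + 8*k + 5)/(k*(3*k + 2)).
Factor: A=1; B=1; C=k**2 + 2*k/3.
f must satisfy (1)·f(k+1) − (1)·f(k) = k**2 + 2*k/3.
Bound: deg f ≤ 3.
Solve for f: f(k) = k*(k - 1)*(2*k + 1)/6 (degree 3 ≤ 3).
So s_k = (B(k−1)f/C)·t_k = ((k - 1)*(2*k + 1)/(2*(3*k + 2)))·t_k = k*(2*k**2 - k - 1).
s_(k+1) − s_k = 2*k*(3*k + 2) = t_k.
Evaluate s at k=6 and k=2: 390 and 10; difference 380.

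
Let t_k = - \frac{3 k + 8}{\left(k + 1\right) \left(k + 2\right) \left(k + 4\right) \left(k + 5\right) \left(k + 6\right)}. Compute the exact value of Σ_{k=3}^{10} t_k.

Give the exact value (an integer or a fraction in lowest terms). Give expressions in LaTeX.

r(k) = (k + 1)*(k + 4)*(3*k + 11)/((k + 3)*(k + 7)*(3*k + 8)) after simplifying.
Factor: A=k + 1; B=k + 7; C=k**2 + 17*k/3 + 8.
Key eq: (k + 1)·f(k+1) = (k + 6)·f(k) + (k**2 + 17*k/3 + 8).
From deg A=1, deg B=1, deg C=2: d=5.
Match coefficients ⇒ f(k) = k*(k + 2)*(k + 3)*(k**2 + 10*k + 29)/60.
Get s_k = R·t_k = k*(-k**2 - 10*k - 29)/(20*(k**3 + 10*k**2 + 29*k + 20)) with R(k) = B(k−1)f(k)/C(k) = k*(k + 2)*(k + 6)*(k**2 + 10*k + 29)/(20*(3*k + 8)).
Verify: (-3*k - 8)/(k**5 + 18*k**4 + 121*k**3 + 372*k**2 + 508*k + 240) matches t_k.
Evaluate s at k=11 and k=3: -143/2880 and -51/1120; difference -83/20160.

Σ = -83/20160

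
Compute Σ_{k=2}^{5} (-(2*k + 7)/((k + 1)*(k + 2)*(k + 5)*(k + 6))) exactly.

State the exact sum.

Σ = -8/231

t_(k+1)/t_k = (k + 1)*(k + 5)*(2*k + 9)/((k + 3)*(k + 7)*(2*k + 7)).
A = k + 1, B = k + 7, C = k**3 + 21*k**2/2 + 73*k/2 + 42.
Need (k + 1)·f(k+1) − (k + 6)·f(k) = k**3 + 21*k**2/2 + 73*k/2 + 42.
d = 5 from the (1,1,3) case.
Solving with deg f ≤ 5: f(k) = k*(k + 2)*(k + 3)*(k + 4)*(k + 6)/10.
Then R = B(k−1)f/C = k*(k + 2)*(k + 6)**2/(5*(2*k + 7)), so s_k = R(k)·t_k = k*(-k - 6)/(5*(k**2 + 6*k + 5)).
Δs = (-2*k - 7)/(k**4 + 14*k**3 + 65*k**2 + 112*k + 60), as required.
Σ_(k=2)^(5) t_k = s_(6) − s_(2) = -72/385 − (-16/105) = -8/231.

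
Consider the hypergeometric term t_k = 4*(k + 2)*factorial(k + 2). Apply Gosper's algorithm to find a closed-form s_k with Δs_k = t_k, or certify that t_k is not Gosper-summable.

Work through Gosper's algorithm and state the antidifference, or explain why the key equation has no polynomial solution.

s_k = 4*factorial(k + 2)

Ratio r(k) = (k + 3)**2/(k + 2).
So A=k + 3 and B=1, with C=k + 2.
Solve (k + 3)·f(k+1) − (1)·f(k) = k + 2.
d = 0 from the (1,0,1) case.
Match coefficients ⇒ f(k) = 1.
So s_k = (B(k−1)f/C)·t_k = (1/(k + 2))·t_k = 4*factorial(k + 2).
Verify: 4*(k + 2)*factorial(k + 2) matches t_k.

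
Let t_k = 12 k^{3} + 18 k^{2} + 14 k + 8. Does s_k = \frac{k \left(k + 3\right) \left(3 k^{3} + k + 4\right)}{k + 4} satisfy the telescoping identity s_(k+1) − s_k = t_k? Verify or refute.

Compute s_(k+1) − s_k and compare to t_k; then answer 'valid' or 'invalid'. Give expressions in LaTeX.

s_(k+1) = (k + 1)*(k + 4)*(k + 3*(k + 1)**3 + 5)/(k + 5)
s_(k+1) − s_k = (12*k**5 + 117*k**4 + 350*k**3 + 409*k**2 + 292*k + 128)/(k**2 + 9*k + 20)
(s_(k+1) − s_k) − t_k = (-9*k**4 - 66*k**3 - 85*k**2 - 60*k - 32)/(k**2 + 9*k + 20)

Invalid: residual \frac{- 9 k^{4} - 66 k^{3} - 85 k^{2} - 60 k - 32}{k^{2} + 9 k + 20} ≠ 0.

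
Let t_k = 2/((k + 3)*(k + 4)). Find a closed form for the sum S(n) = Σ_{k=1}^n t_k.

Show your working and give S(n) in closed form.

S(n) = n/(2*(n + 4))

Compute t_(k+1)/t_k: get (k + 3)/(k + 5).
Factor: A=k + 3; B=k + 5; C=1.
Set up (k + 3)·f(k+1) − (k + 4)·f(k) − (1) = 0.
Bound: deg f ≤ 1.
Solving with deg f ≤ 1: f(k) = k/3.
Certificate R = B(k−1)f/C = k*(k + 4)/3 gives s_k = 2*k/(3*(k + 3)).
Verify: 2/(k**2 + 7*k + 12) matches t_k.
Σ_(k=1)^n t_k = s_(n+1) − s_(1) = (2*(n + 1)/(3*(n + 4))) − (1/6), i.e. n/(2*(n + 4)).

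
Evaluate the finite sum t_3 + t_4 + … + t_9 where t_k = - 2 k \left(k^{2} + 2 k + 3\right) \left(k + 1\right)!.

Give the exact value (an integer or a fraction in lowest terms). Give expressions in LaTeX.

Step 1: r(k) = (k + 1)*(k + 2)*(2*k + (k + 1)**2 + 5)/(k*(k**2 + 2*k + 3)).
A = k + 2, B = 1, C = k**3 + 2*k**2 + 3*k.
Solve (k + 2)·f(k+1) − (1)·f(k) = k**3 + 2*k**2 + 3*k.
Degrees (1,0,3) ⇒ d ≤ 2.
Match coefficients ⇒ f(k) = k*(k - 1).
Then R = B(k−1)f/C = (k - 1)/(k**2 + 2*k + 3), so s_k = R(k)·t_k = -2*k*(k - 1)*factorial(k + 1).
Check: Δs_k = -2*k*(k**2 + 2*k + 3)*factorial(k + 1). ✓
Σ_(k=3)^(9) t_k = s_(10) − s_(3) = -7185024000 − (-288) = -7185023712.

Σ = -7185023712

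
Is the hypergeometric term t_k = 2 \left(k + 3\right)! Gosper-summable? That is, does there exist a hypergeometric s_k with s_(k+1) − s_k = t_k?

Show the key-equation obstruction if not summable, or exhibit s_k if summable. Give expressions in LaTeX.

No; the degree bound rules out any f.

Compute t_(k+1)/t_k: get k + 4.
Take A(k)=k + 4, B(k)=1, C(k)=1.
Solve (k + 4)·f(k+1) − (1)·f(k) = 1.
Degrees (1,0,0) ⇒ d ≤ -1.
deg f ≤ -1 is impossible — no certificate.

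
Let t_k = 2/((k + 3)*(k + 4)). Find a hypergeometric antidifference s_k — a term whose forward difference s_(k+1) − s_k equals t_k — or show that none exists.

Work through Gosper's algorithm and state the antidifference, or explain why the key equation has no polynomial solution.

s_k = 2*k/(3*(k + 3))

Step 1: r(k) = (k + 3)/(k + 5).
Gosper form: A/B · C(k+1)/C(k) with A=k + 3, B=k + 5, C=1.
Solve (k + 3)·f(k+1) − (k + 4)·f(k) = 1.
d = 1 from the (1,1,0) case.
Solving with deg f ≤ 1: f(k) = k/3.
Then R = B(k−1)f/C = k*(k + 4)/3, so s_k = R(k)·t_k = 2*k/(3*(k + 3)).
Verify: 2/(k**2 + 7*k + 12) matches t_k.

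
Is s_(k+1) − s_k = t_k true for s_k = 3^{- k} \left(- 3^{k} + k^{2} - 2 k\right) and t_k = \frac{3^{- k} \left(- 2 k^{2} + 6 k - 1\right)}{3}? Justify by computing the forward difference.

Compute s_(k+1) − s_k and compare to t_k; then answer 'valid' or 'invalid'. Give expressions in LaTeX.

s_(k+1) = (-3*3**k + k**2 - 1)/(3*3**k)
s_(k+1) − s_k = (-2*k**2 + 6*k - 1)/(3*3**k)
(s_(k+1) − s_k) − t_k = 0

valid; difference matches t_k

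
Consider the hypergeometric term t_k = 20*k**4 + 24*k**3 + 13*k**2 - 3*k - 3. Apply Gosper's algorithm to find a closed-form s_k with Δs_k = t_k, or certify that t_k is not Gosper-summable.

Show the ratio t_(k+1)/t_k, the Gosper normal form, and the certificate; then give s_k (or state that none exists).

s_k = k**2*(4*k**3 - 4*k**2 - k - 2)

Step 1: r(k) = (20*k**4 + 104*k**3 + 205*k**2 + 175*k + 51)/(20*k**4 + 24*k**3 + 13*k**2 - 3*k - 3).
Take A(k)=1, B(k)=1, C(k)=k**4 + 6*k**3/5 + 13*k**2/20 - 3*k/20 - 3/20.
f must satisfy (1)·f(k+1) − (1)·f(k) = k**4 + 6*k**3/5 + 13*k**2/20 - 3*k/20 - 3/20.
deg f ≤ 5 (via 0,0,4).
Coefficient equations give f(k) = k**2*(4*k**3 - 4*k**2 - k - 2)/20.
Get s_k = R·t_k = k**2*(4*k**3 - 4*k**2 - k - 2) with R(k) = B(k−1)f(k)/C(k) = k**2*(4*k**3 - 4*k**2 - k - 2)/((2*k + 1)*(10*k**3 + 7*k**2 + 3*k - 3)).
Check: Δs_k = 20*k**4 + 24*k**3 + 13*k**2 - 3*k - 3. ✓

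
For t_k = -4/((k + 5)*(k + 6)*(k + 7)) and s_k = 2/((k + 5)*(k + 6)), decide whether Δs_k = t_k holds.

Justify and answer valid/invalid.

s_(k+1) = 2/((k + 6)*(k + 7))
s_(k+1) − s_k = -4/(k**3 + 18*k**2 + 107*k + 210)
(s_(k+1) − s_k) − t_k = 0

Valid — Δs_k = t_k.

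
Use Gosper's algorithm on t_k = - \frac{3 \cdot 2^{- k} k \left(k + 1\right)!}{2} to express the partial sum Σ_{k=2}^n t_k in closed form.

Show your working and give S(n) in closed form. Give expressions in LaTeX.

r(k) = (k + 1)*(k + 2)/(2*k) after simplifying.
So A=k/2 + 1 and B=1, with C=k.
Key eq: (k/2 + 1)·f(k+1) = (1)·f(k) + (k).
Degrees (1,0,1) ⇒ d ≤ 0.
Match coefficients ⇒ f(k) = 2.
Then R = B(k−1)f/C = 2/k, so s_k = R(k)·t_k = -3*factorial(k + 1)/2**k.
Check: Δs_k = -3*k*factorial(k + 1)/(2*2**k). ✓
Evaluate: s_(n+1) = -3*2**(-n - 1)*factorial(n + 2); subtract s_(2) = -9/2 ⇒ S(n) = 9/2 - 3*factorial(n + 2)/(2*2**n).

S(n) = \frac{9}{2} - \frac{3 \cdot 2^{- n} \left(n + 2\right)!}{2}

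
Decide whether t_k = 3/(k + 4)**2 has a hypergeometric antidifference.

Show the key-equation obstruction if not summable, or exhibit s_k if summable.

No. Not Gosper-summable.

The ratio is (k + 4)**2/(k + 5)**2.
Gosper form: A/B · C(k+1)/C(k) with A=k**2 + 8*k + 16, B=k**2 + 10*k + 25, C=1.
Key eq: (k**2 + 8*k + 16)·f(k+1) = (k**2 + 8*k + 16)·f(k) + (1).
deg f ≤ 0 (via 2,2,0).
Put f(k) = c0: A·f(k+1) − B(k−1)·f(k) − C = -1; need -1 = 0 — inconsistent ⇒ no f, not summable.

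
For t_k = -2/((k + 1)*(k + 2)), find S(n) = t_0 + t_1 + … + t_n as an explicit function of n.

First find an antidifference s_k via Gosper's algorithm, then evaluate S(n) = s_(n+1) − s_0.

Step 1: r(k) = (k + 1)/(k + 3).
Take A(k)=k + 1, B(k)=k + 3, C(k)=1.
Key eq: (k + 1)·f(k+1) = (k + 2)·f(k) + (1).
From deg A=1, deg B=1, deg C=0: d=1.
Coefficient equations give f(k) = k.
So s_k = (B(k−1)f/C)·t_k = (k*(k + 2))·t_k = -2*k/(k + 1).
s_(k+1) − s_k = -2/(k**2 + 3*k + 2) = t_k.
Σ_(k=0)^n t_k = s_(n+1) − s_(0) = (2*(-n - 1)/(n + 2)) − (0), i.e. 2*(-n - 1)/(n + 2).

S(n) = 2*(-n - 1)/(n + 2)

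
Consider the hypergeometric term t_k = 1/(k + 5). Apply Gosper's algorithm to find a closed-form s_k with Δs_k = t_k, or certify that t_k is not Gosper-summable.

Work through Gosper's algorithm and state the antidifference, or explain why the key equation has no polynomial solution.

Ratio r(k) = (k + 5)/(k + 6).
Factor: A=k + 5; B=k + 6; C=1.
Key eq: (k + 5)·f(k+1) = (k + 5)·f(k) + (1).
deg f ≤ 0 (via 1,1,0).
Generic f = c0 gives residual -1; -1 = 0 cannot hold, so t_k is not Gosper-summable.

not Gosper-summable; s_k does not exist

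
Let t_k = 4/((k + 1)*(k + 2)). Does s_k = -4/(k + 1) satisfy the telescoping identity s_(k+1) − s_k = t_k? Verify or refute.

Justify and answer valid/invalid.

s_(k+1) = -4/(k + 2)
s_(k+1) − s_k = 4/((k + 1)*(k + 2))
(s_(k+1) − s_k) − t_k = 0

valid; difference matches t_k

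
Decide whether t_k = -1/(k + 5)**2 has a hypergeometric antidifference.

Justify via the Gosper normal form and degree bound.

No; the coefficient equations for f are inconsistent.

Compute t_(k+1)/t_k: get (k + 5)**2/(k + 6)**2.
Take A(k)=k**2 + 10*k + 25, B(k)=k**2 + 12*k + 36, C(k)=1.
Solve (k**2 + 10*k + 25)·f(k+1) − (k**2 + 10*k + 25)·f(k) = 1.
d = 0 from the (2,2,0) case.
Put f(k) = c0: A·f(k+1) − B(k−1)·f(k) − C = -1; need -1 = 0 — inconsistent ⇒ no f, not summable.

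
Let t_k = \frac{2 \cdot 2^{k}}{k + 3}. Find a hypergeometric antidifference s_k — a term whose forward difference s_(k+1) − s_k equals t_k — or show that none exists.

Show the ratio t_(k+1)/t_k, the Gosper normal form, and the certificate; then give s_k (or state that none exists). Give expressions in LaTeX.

none (Gosper's algorithm certifies no s_k)

Ratio r(k) = 2*(k + 3)/(k + 4).
So A=2*k + 6 and B=k + 4, with C=1.
Set up (2*k + 6)·f(k+1) − (k + 3)·f(k) − (1) = 0.
Bound: deg f ≤ -1.
deg f ≤ -1 is impossible — no certificate.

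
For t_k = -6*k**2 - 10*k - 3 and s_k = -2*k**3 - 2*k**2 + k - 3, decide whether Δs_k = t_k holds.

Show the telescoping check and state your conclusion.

Valid: the claim telescopes to t_k.

s_(k+1) = k - 2*(k + 1)**3 - 2*(k + 1)**2 - 2
s_(k+1) − s_k = -6*k**2 - 10*k - 3
(s_(k+1) − s_k) − t_k = 0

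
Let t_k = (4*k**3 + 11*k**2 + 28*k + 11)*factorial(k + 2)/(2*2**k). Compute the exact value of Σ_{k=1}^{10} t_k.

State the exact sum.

t_(k+1)/t_k = (4*k**4 + 35*k**3 + 131*k**2 + 240*k + 162)/(2*(4*k**3 + 11*k**2 + 28*k + 11)).
Factor: A=k/2 + 3/2; B=1; C=k**3 + 11*k**2/4 + 7*k + 11/4.
Need (k/2 + 3/2)·f(k+1) − (1)·f(k) = k**3 + 11*k**2/4 + 7*k + 11/4.
Bound: deg f ≤ 2.
Solving with deg f ≤ 2: f(k) = (4*k**2 - k + 2)/2.
Certificate R = B(k−1)f/C = 2*(4*k**2 - k + 2)/(4*k**3 + 11*k**2 + 28*k + 11) gives s_k = (4*k**2 - k + 2)*factorial(k + 2)/2**k.
s_(k+1) − s_k = (4*k**3 + 11*k**2 + 28*k + 11)*factorial(k + 2)/(2*2**k) = t_k.
Σ_(k=1)^(10) t_k = s_(11) − s_(1) = 2888510625/2 − (15) = 2888510595/2.

Σ = 2888510595/2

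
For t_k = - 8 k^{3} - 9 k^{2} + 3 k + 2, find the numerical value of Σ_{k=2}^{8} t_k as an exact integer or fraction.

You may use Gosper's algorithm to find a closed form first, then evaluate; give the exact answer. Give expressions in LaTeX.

Step 1: r(k) = (8*k**3 + 33*k**2 + 39*k + 12)/(8*k**3 + 9*k**2 - 3*k - 2).
So A=1 and B=1, with C=k**3 + 9*k**2/8 - 3*k/8 - 1/4.
Need (1)·f(k+1) − (1)·f(k) = k**3 + 9*k**2/8 - 3*k/8 - 1/4.
d = 4 from the (0,0,3) case.
Solving with deg f ≤ 4: f(k) = k*(2*k**3 - k**2 - 4*k + 1)/8.
Certificate R = B(k−1)f/C = k*(2*k**3 - k**2 - 4*k + 1)/(8*k**3 + 9*k**2 - 3*k - 2) gives s_k = k*(-2*k**3 + k**2 + 4*k - 1).
Δs = -8*k**3 - 9*k**2 + 3*k + 2, as required.
Telescoping: Σ = s_(9) − s_(2) = -12078 − (-10) = -12068.

Σ = -12068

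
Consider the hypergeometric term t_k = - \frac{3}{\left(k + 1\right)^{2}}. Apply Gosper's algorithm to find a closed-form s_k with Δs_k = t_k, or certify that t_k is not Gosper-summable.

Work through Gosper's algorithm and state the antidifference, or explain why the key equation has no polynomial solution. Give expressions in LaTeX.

Step 1: r(k) = (k + 1)**2/(k + 2)**2.
Factor: A=k**2 + 2*k + 1; B=k**2 + 4*k + 4; C=1.
f must satisfy (k**2 + 2*k + 1)·f(k+1) − (k**2 + 2*k + 1)·f(k) = 1.
deg f ≤ 0 (via 2,2,0).
f = c0 ⇒ A·f(k+1) − B(k−1)·f(k) − C = -1. The system {-1 = 0} is inconsistent; no antidifference.

not Gosper-summable; s_k does not exist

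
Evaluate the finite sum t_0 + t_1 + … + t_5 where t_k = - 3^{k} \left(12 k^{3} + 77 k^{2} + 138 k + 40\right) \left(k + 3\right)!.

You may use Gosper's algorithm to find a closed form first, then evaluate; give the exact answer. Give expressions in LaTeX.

t_(k+1)/t_k = 3*(12*k**4 + 161*k**3 + 780*k**2 + 1579*k + 1068)/(12*k**3 + 77*k**2 + 138*k + 40).
Factor: A=3*k + 12; B=1; C=k**3 + 77*k**2/12 + 23*k/2 + 10/3.
Set up (3*k + 12)·f(k+1) − (1)·f(k) − (k**3 + 77*k**2/12 + 23*k/2 + 10/3) = 0.
d = 2 from the (1,0,3) case.
Solving with deg f ≤ 2: f(k) = (4*k**2 + 3*k - 4)/12.
Get s_k = R·t_k = -3**k*(4*k**2 + 3*k - 4)*factorial(k + 3) with R(k) = B(k−1)f(k)/C(k) = (4*k**2 + 3*k - 4)/(12*k**3 + 77*k**2 + 138*k + 40).
Verify: -3**k*(12*k**3 + 77*k**2 + 138*k + 40)*factorial(k + 3) matches t_k.
Sum = s_(6) − s_(0); s_(6) = -41797244160, s_(0) = 24 ⇒ -41797244184.

Σ = -41797244184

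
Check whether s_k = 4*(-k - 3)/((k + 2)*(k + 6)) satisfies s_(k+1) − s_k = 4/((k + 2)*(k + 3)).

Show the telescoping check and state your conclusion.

Invalid: residual 12*(-2*k - 9)/(k**4 + 18*k**3 + 113*k**2 + 288*k + 252) ≠ 0.

s_(k+1) = 4*(-k - 4)/((k + 3)*(k + 7))
s_(k+1) − s_k = 4*(k**2 + 7*k + 15)/(k**4 + 18*k**3 + 113*k**2 + 288*k + 252)
(s_(k+1) − s_k) − t_k = 12*(-2*k - 9)/(k**4 + 18*k**3 + 113*k**2 + 288*k + 252)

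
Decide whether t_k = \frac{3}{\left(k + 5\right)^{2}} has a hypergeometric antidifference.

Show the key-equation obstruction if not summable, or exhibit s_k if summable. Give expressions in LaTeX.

The ratio is (k + 5)**2/(k + 6)**2.
Normal form (A,B,C) = (k**2 + 10*k + 25, k**2 + 12*k + 36, 1).
f must satisfy (k**2 + 10*k + 25)·f(k+1) − (k**2 + 10*k + 25)·f(k) = 1.
d = 0 from the (2,2,0) case.
Generic f = c0 gives residual -1; -1 = 0 cannot hold, so t_k is not Gosper-summable.

No — t_k has no hypergeometric antidifference.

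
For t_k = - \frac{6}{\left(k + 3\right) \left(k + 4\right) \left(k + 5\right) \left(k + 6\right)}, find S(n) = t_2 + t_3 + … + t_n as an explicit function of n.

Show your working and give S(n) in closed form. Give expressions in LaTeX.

Compute t_(k+1)/t_k: get (k + 3)/(k + 7).
So A=k + 3 and B=k + 7, with C=1.
Set up (k + 3)·f(k+1) − (k + 6)·f(k) − (1) = 0.
Degrees (1,1,0) ⇒ d ≤ 3.
Solving with deg f ≤ 3: f(k) = k*(k**2 + 12*k + 47)/180.
Get s_k = R·t_k = k*(-k**2 - 12*k - 47)/(30*(k + 3)*(k + 4)*(k + 5)) with R(k) = B(k−1)f(k)/C(k) = k*(k + 6)*(k**2 + 12*k + 47)/180.
Verify: -6/(k**4 + 18*k**3 + 119*k**2 + 342*k + 360) matches t_k.
Σ_(k=2)^n t_k = s_(n+1) − s_(2) = ((-n**3 - 15*n**2 - 74*n - 60)/(30*(n**3 + 15*n**2 + 74*n + 120))) − (-1/42), i.e. (-n**3 - 15*n**2 - 74*n + 90)/(105*(n**3 + 15*n**2 + 74*n + 120)).

S(n) = \frac{- n^{3} - 15 n^{2} - 74 n + 90}{105 \left(n^{3} + 15 n^{2} + 74 n + 120\right)}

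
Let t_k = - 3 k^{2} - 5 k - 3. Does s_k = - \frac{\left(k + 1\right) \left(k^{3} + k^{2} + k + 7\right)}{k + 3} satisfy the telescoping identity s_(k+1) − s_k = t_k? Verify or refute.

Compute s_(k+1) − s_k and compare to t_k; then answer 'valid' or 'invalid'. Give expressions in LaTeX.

Invalid: residual \frac{2 \left(2 k^{3} + 13 k^{2} + 17 k + 2\right)}{k^{2} + 7 k + 12} ≠ 0.

s_(k+1) = -(k + 2)*(k + (k + 1)**3 + (k + 1)**2 + 8)/(k + 4)
s_(k+1) − s_k = (-3*k**4 - 22*k**3 - 48*k**2 - 47*k - 32)/(k**2 + 7*k + 12)
(s_(k+1) − s_k) − t_k = 2*(2*k**3 + 13*k**2 + 17*k + 2)/(k**2 + 7*k + 12)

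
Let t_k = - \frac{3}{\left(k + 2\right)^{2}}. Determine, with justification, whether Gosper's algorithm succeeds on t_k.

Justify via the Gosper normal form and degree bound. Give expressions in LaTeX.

No — key equation has no polynomial f.

Compute t_(k+1)/t_k: get (k + 2)**2/(k + 3)**2.
A = k**2 + 4*k + 4, B = k**2 + 6*k + 9, C = 1.
Set up (k**2 + 4*k + 4)·f(k+1) − (k**2 + 4*k + 4)·f(k) − (1) = 0.
From deg A=2, deg B=2, deg C=0: d=0.
Put f(k) = c0: A·f(k+1) − B(k−1)·f(k) − C = -1; need -1 = 0 — inconsistent ⇒ no f, not summable.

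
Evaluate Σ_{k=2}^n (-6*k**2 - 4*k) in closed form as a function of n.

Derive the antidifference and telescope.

S(n) = -2*n**3 - 5*n**2 - 3*n + 10

Step 1: r(k) = (3*k**2 + 8*k + 5)/(k*(3*k + 2)).
Factor: A=1; B=1; C=k**2 + 2*k/3.
Key eq: (1)·f(k+1) = (1)·f(k) + (k**2 + 2*k/3).
deg f ≤ 3 (via 0,0,2).
Solve for f: f(k) = k*(k - 1)*(2*k + 1)/6 (degree 3 ≤ 3).
R(k) = B(k−1)·f(k)/C(k) = (k - 1)*(2*k + 1)/(2*(3*k + 2)); s_k = R·t_k = k*(-2*k**2 + k + 1).
Δs = 2*k*(-3*k - 2), as required.
Telescope: S(n) = s_(n+1) − s_(2) = n*(-2*n**2 - 5*n - 3) − (-10) = -2*n**3 - 5*n**2 - 3*n + 10.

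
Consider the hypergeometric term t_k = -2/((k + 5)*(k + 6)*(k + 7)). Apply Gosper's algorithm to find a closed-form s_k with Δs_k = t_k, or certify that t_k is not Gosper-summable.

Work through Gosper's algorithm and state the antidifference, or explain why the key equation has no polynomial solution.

s_k = k*(-k - 11)/(30*(k + 5)*(k + 6))

Step 1: r(k) = (k + 5)/(k + 8).
Gosper form: A/B · C(k+1)/C(k) with A=k + 5, B=k + 8, C=1.
Solve (k + 5)·f(k+1) − (k + 7)·f(k) = 1.
Degrees (1,1,0) ⇒ d ≤ 2.
Solving with deg f ≤ 2: f(k) = k*(k + 11)/60.
Get s_k = R·t_k = k*(-k - 11)/(30*(k + 5)*(k + 6)) with R(k) = B(k−1)f(k)/C(k) = k*(k + 7)*(k + 11)/60.
s_(k+1) − s_k = -2/(k**3 + 18*k**2 + 107*k + 210) = t_k.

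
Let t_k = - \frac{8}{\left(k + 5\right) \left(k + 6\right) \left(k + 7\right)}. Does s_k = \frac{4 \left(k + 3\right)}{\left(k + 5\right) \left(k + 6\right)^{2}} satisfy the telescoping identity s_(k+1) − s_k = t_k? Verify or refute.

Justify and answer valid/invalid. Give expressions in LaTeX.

s_(k+1) = 4*(k + 4)/((k + 6)*(k + 7)**2)
s_(k+1) − s_k = 4*(-2*k**2 - 17*k - 27)/(k**5 + 31*k**4 + 383*k**3 + 2357*k**2 + 7224*k + 8820)
(s_(k+1) − s_k) − t_k = 12*(3*k + 19)/(k**5 + 31*k**4 + 383*k**3 + 2357*k**2 + 7224*k + 8820)

Invalid: residual \frac{12 \left(3 k + 19\right)}{k^{5} + 31 k^{4} + 383 k^{3} + 2357 k^{2} + 7224 k + 8820} ≠ 0.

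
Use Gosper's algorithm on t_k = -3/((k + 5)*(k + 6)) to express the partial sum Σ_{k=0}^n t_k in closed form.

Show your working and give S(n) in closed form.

Step 1: r(k) = (k + 5)/(k + 7).
Take A(k)=k + 5, B(k)=k + 7, C(k)=1.
Need (k + 5)·f(k+1) − (k + 6)·f(k) = 1.
deg f ≤ 1 (via 1,1,0).
A polynomial solution: f(k) = k/5.
Then R = B(k−1)f/C = k*(k + 6)/5, so s_k = R(k)·t_k = -3*k/(5*k + 25).
s_(k+1) − s_k = -3/(k**2 + 11*k + 30) = t_k.
Telescope: S(n) = s_(n+1) − s_(0) = 3*(-n - 1)/(5*(n + 6)) − (0) = 3*(-n - 1)/(5*(n + 6)).

S(n) = 3*(-n - 1)/(5*(n + 6))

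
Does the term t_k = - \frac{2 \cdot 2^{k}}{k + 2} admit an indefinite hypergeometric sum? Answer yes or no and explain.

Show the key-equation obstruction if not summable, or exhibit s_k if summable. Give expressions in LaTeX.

No — key equation has no polynomial f.

Compute t_(k+1)/t_k: get 2*(k + 2)/(k + 3).
Gosper form: A/B · C(k+1)/C(k) with A=2*k + 4, B=k + 3, C=1.
Solve (2*k + 4)·f(k+1) − (k + 2)·f(k) = 1.
From deg A=1, deg B=1, deg C=0: d=-1.
d = -1 < 0 ⇒ no nonzero polynomial f; not summable.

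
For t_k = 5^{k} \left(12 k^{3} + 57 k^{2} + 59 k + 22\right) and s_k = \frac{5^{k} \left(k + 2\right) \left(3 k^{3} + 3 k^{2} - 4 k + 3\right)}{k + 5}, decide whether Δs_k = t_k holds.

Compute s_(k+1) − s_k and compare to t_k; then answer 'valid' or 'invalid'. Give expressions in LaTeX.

s_(k+1) = 5**(k + 1)*(3*k**4 + 21*k**3 + 47*k**2 + 38*k + 15)/(k + 6)
s_(k+1) − s_k = 5**k*(12*k**5 + 153*k**4 + 704*k**3 + 1358*k**2 + 1049*k + 339)/(k**2 + 11*k + 30)
(s_(k+1) − s_k) − t_k = 5**k*(-36*k**4 - 342*k**3 - 1023*k**2 - 963*k - 321)/(k**2 + 11*k + 30)

Invalid: residual \frac{5^{k} \left(- 36 k^{4} - 342 k^{3} - 1023 k^{2} - 963 k - 321\right)}{k^{2} + 11 k + 30} ≠ 0.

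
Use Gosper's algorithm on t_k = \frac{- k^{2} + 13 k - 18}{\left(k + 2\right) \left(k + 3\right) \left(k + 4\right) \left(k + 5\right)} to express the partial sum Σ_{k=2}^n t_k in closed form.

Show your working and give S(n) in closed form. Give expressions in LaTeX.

t_(k+1)/t_k = (k + 2)*(-13*k + (k + 1)**2 + 5)/((k + 6)*(k**2 - 13*k + 18)).
Normal form (A,B,C) = (k + 2, k + 6, k**2 - 13*k + 18).
Solve (k + 2)·f(k+1) − (k + 5)·f(k) = k**2 - 13*k + 18.
From deg A=1, deg B=1, deg C=2: d=3.
Solving with deg f ≤ 3: f(k) = k*(k**2 + 3*k + 50)/6.
Get s_k = R·t_k = k*(-k**2 - 3*k - 50)/(6*(k + 2)*(k + 3)*(k + 4)) with R(k) = B(k−1)f(k)/C(k) = k*(k + 5)*(k**2 + 3*k + 50)/(6*(k**2 - 13*k + 18)).
s_(k+1) − s_k = (-k**2 + 13*k - 18)/(k**4 + 14*k**3 + 71*k**2 + 154*k + 120) = t_k.
Telescope: S(n) = s_(n+1) − s_(2) = (-n**3 - 6*n**2 - 59*n - 54)/(6*(n**3 + 12*n**2 + 47*n + 60)) − (-1/6) = (n**2 - 2*n + 1)/(n**3 + 12*n**2 + 47*n + 60).

S(n) = \frac{n^{2} - 2 n + 1}{n^{3} + 12 n^{2} + 47 n + 60}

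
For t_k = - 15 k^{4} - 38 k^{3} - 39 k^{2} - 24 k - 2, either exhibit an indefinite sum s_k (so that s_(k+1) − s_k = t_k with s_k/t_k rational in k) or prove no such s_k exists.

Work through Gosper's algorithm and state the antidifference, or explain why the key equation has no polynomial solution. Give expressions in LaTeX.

s_k = k \left(- 3 k^{4} - 2 k^{3} + k^{2} - 2 k + 4\right)

r(k) = (15*k**4 + 98*k**3 + 243*k**2 + 276*k + 118)/(15*k**4 + 38*k**3 + 39*k**2 + 24*k + 2) after simplifying.
Take A(k)=1, B(k)=1, C(k)=k**4 + 38*k**3/15 + 13*k**2/5 + 8*k/5 + 2/15.
Key eq: (1)·f(k+1) = (1)·f(k) + (k**4 + 38*k**3/15 + 13*k**2/5 + 8*k/5 + 2/15).
From deg A=0, deg B=0, deg C=4: d=5.
Solving with deg f ≤ 5: f(k) = k*(k**2 + 1)*(3*k**2 + 2*k - 4)/15.
Get s_k = R·t_k = k*(-3*k**4 - 2*k**3 + k**2 - 2*k + 4) with R(k) = B(k−1)f(k)/C(k) = k*(k**2 + 1)*(3*k**2 + 2*k - 4)/(15*k**4 + 38*k**3 + 39*k**2 + 24*k + 2).
s_(k+1) − s_k = -15*k**4 - 38*k**3 - 39*k**2 - 24*k - 2 = t_k.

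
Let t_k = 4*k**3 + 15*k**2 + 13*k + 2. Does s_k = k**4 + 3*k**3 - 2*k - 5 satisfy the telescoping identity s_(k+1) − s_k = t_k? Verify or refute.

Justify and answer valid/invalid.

s_(k+1) = -2*k + (k + 1)**4 + 3*(k + 1)**3 - 7
s_(k+1) − s_k = 4*k**3 + 15*k**2 + 13*k + 2
(s_(k+1) − s_k) − t_k = 0

Valid: the claim telescopes to t_k.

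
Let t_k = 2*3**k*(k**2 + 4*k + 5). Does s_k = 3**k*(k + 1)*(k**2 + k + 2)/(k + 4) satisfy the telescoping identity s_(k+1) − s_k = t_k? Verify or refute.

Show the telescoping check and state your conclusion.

Invalid: residual 3**(k + 1)*(-2*k**3 - 15*k**2 - 41*k - 38)/(k**2 + 9*k + 20) ≠ 0.

s_(k+1) = 3**(k + 1)*(k + 2)*(k + (k + 1)**2 + 3)/(k + 5)
s_(k+1) − s_k = 3**k*(2*k**4 + 20*k**3 + 77*k**2 + 127*k + 86)/(k**2 + 9*k + 20)
(s_(k+1) − s_k) − t_k = 3**(k + 1)*(-2*k**3 - 15*k**2 - 41*k - 38)/(k**2 + 9*k + 20)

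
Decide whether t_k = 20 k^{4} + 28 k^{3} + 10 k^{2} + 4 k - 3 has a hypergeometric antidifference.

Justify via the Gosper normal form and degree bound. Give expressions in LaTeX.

Yes. s_k = k \left(4 k^{4} - 3 k^{3} - 4 k^{2} + 4 k - 4\right).

Step 1: r(k) = (20*k**4 + 108*k**3 + 214*k**2 + 188*k + 59)/(20*k**4 + 28*k**3 + 10*k**2 + 4*k - 3).
So A=1 and B=1, with C=k**4 + 7*k**3/5 + k**2/2 + k/5 - 3/20.
f must satisfy (1)·f(k+1) − (1)·f(k) = k**4 + 7*k**3/5 + k**2/2 + k/5 - 3/20.
From deg A=0, deg B=0, deg C=4: d=5.
A polynomial solution: f(k) = k*(4*k**4 - 3*k**3 - 4*k**2 + 4*k - 4)/20.
Then R = B(k−1)f/C = k*(4*k**4 - 3*k**3 - 4*k**2 + 4*k - 4)/(20*k**4 + 28*k**3 + 10*k**2 + 4*k - 3), so s_k = R(k)·t_k = k*(4*k**4 - 3*k**3 - 4*k**2 + 4*k - 4).
Check: Δs_k = 20*k**4 + 28*k**3 + 10*k**2 + 4*k - 3. ✓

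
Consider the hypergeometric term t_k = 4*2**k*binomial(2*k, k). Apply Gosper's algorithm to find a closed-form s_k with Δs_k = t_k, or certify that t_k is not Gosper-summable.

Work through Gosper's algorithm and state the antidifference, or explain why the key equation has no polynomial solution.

Compute t_(k+1)/t_k: get 4*(2*k + 1)/(k + 1).
Gosper form: A/B · C(k+1)/C(k) with A=8*k + 4, B=k + 1, C=1.
f must satisfy (8*k + 4)·f(k+1) − (k)·f(k) = 1.
Degrees (1,1,0) ⇒ d ≤ -1.
d = -1 < 0 ⇒ no nonzero polynomial f; not summable.

no hypergeometric antidifference exists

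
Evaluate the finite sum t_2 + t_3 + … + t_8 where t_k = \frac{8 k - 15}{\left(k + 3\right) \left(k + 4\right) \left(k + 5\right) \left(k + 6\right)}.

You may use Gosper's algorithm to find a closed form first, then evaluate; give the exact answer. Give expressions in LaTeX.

r(k) = (k + 3)*(8*k - 7)/((k + 7)*(8*k - 15)) after simplifying.
Factor: A=k + 3; B=k + 7; C=k - 15/8.
Set up (k + 3)·f(k+1) − (k + 6)·f(k) − (k - 15/8) = 0.
Degrees (1,1,1) ⇒ d ≤ 3.
Solve for f: f(k) = -k*(k**2 + 12*k + 287)/480 (degree 3 ≤ 3).
So s_k = (B(k−1)f/C)·t_k = (-k*(k + 6)*(k**2 + 12*k + 287)/(60*(8*k - 15)))·t_k = k*(-k**2 - 12*k - 287)/(60*(k + 3)*(k + 4)*(k + 5)).
Δs = (8*k - 15)/(k**4 + 18*k**3 + 119*k**2 + 342*k + 360), as required.
Telescoping: Σ = s_(9) − s_(2) = -17/520 − (-1/20) = 9/520.

Σ = 9/520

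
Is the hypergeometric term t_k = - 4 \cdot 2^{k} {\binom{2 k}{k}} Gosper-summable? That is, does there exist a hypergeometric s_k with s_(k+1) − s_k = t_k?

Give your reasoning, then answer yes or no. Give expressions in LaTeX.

Compute t_(k+1)/t_k: get 4*(2*k + 1)/(k + 1).
Factor: A=8*k + 4; B=k + 1; C=1.
Solve (8*k + 4)·f(k+1) − (k)·f(k) = 1.
From deg A=1, deg B=1, deg C=0: d=-1.
d = -1 < 0 ⇒ no nonzero polynomial f; not summable.

No — key equation has no polynomial f.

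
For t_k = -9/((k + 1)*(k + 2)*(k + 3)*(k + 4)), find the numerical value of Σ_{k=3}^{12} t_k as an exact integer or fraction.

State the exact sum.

Compute t_(k+1)/t_k: get (k + 1)/(k + 5).
A = k + 1, B = k + 5, C = 1.
Set up (k + 1)·f(k+1) − (k + 4)·f(k) − (1) = 0.
From deg A=1, deg B=1, deg C=0: d=3.
Match coefficients ⇒ f(k) = k*(k**2 + 6*k + 11)/18.
R(k) = B(k−1)·f(k)/C(k) = k*(k + 4)*(k**2 + 6*k + 11)/18; s_k = R·t_k = k*(-k**2 - 6*k - 11)/(2*(k + 1)*(k + 2)*(k + 3)).
Check: Δs_k = -9/(k**4 + 10*k**3 + 35*k**2 + 50*k + 24). ✓
Sum = s_(13) − s_(3); s_(13) = -559/1120, s_(3) = -19/40 ⇒ -27/1120.

Σ = -27/1120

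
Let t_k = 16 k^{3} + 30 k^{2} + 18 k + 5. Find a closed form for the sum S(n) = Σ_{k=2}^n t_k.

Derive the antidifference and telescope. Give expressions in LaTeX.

S(n) = 4 n^{4} + 18 n^{3} + 28 n^{2} + 19 n - 69

Ratio r(k) = (16*k**3 + 78*k**2 + 126*k + 69)/(16*k**3 + 30*k**2 + 18*k + 5).
Gosper form: A/B · C(k+1)/C(k) with A=1, B=1, C=k**3 + 15*k**2/8 + 9*k/8 + 5/16.
Need (1)·f(k+1) − (1)·f(k) = k**3 + 15*k**2/8 + 9*k/8 + 5/16.
deg f ≤ 4 (via 0,0,3).
Match coefficients ⇒ f(k) = k*(4*k**3 + 2*k**2 - 2*k + 1)/16.
Then R = B(k−1)f/C = k*(4*k**3 + 2*k**2 - 2*k + 1)/(16*k**3 + 30*k**2 + 18*k + 5), so s_k = R(k)·t_k = k*(4*k**3 + 2*k**2 - 2*k + 1).
s_(k+1) − s_k = 16*k**3 + 30*k**2 + 18*k + 5 = t_k.
Evaluate: s_(n+1) = 4*n**4 + 18*n**3 + 28*n**2 + 19*n + 5; subtract s_(2) = 74 ⇒ S(n) = 4*n**4 + 18*n**3 + 28*n**2 + 19*n - 69.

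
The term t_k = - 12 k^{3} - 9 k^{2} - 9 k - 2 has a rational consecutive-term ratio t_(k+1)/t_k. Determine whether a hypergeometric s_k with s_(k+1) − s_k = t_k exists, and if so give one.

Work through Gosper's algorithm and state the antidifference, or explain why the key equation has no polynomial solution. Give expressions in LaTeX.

s_k = k \left(- 3 k^{3} + 3 k^{2} - 3 k + 1\right)

Compute t_(k+1)/t_k: get (12*k**3 + 45*k**2 + 63*k + 32)/(12*k**3 + 9*k**2 + 9*k + 2).
A = 1, B = 1, C = k**3 + 3*k**2/4 + 3*k/4 + 1/6.
Need (1)·f(k+1) − (1)·f(k) = k**3 + 3*k**2/4 + 3*k/4 + 1/6.
Bound: deg f ≤ 4.
Solve for f: f(k) = k*(3*k**3 - 3*k**2 + 3*k - 1)/12 (degree 4 ≤ 4).
R(k) = B(k−1)·f(k)/C(k) = k*(3*k**3 - 3*k**2 + 3*k - 1)/(12*k**3 + 9*k**2 + 9*k + 2); s_k = R·t_k = k*(-3*k**3 + 3*k**2 - 3*k + 1).
Check: Δs_k = -12*k**3 - 9*k**2 - 9*k - 2. ✓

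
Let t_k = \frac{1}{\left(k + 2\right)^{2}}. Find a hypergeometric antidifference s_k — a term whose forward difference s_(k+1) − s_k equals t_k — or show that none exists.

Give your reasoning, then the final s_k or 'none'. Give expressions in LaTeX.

The ratio is (k + 2)**2/(k + 3)**2.
Gosper form: A/B · C(k+1)/C(k) with A=k**2 + 4*k + 4, B=k**2 + 6*k + 9, C=1.
Solve (k**2 + 4*k + 4)·f(k+1) − (k**2 + 4*k + 4)·f(k) = 1.
Degrees (2,2,0) ⇒ d ≤ 0.
Put f(k) = c0: A·f(k+1) − B(k−1)·f(k) − C = -1; need -1 = 0 — inconsistent ⇒ no f, not summable.

none — t_k is not Gosper-summable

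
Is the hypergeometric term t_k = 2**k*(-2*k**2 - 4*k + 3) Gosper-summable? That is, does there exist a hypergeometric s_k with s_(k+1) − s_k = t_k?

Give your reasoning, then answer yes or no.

t_(k+1)/t_k = 2*(2*k**2 + 8*k + 3)/(2*k**2 + 4*k - 3).
Gosper form: A/B · C(k+1)/C(k) with A=2, B=1, C=k**2 + 2*k - 3/2.
Solve (2)·f(k+1) − (1)·f(k) = k**2 + 2*k - 3/2.
deg f ≤ 2 (via 0,0,2).
Solving with deg f ≤ 2: f(k) = (2*k**2 - 4*k + 1)/2.
Then R = B(k−1)f/C = (2*k**2 - 4*k + 1)/(2*k**2 + 4*k - 3), so s_k = R(k)·t_k = 2**k*(-2*k**2 + 4*k - 1).
Check: Δs_k = 2**k*(-2*k**2 - 4*k + 3). ✓

Yes. s_k = 2**k*(-2*k**2 + 4*k - 1).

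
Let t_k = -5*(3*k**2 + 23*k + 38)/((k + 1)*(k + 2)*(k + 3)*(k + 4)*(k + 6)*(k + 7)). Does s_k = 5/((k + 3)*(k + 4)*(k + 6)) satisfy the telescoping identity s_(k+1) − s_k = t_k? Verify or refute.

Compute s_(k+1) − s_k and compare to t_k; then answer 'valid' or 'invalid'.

Invalid: residual 60*(k**2 + 8*k + 13)/(k**7 + 28*k**6 + 322*k**5 + 1960*k**4 + 6769*k**3 + 13132*k**2 + 13068*k + 5040) ≠ 0.

s_(k+1) = 5/((k + 4)*(k + 5)*(k + 7))
s_(k+1) − s_k = 5*(-3*k - 17)/(k**5 + 25*k**4 + 245*k**3 + 1175*k**2 + 2754*k + 2520)
(s_(k+1) − s_k) − t_k = 60*(k**2 + 8*k + 13)/(k**7 + 28*k**6 + 322*k**5 + 1960*k**4 + 6769*k**3 + 13132*k**2 + 13068*k + 5040)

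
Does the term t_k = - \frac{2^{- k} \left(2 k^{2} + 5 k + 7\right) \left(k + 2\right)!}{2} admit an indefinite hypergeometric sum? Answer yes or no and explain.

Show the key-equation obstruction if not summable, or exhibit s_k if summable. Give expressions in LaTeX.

Yes. s_k = - 2^{- k} \left(2 k + 1\right) \left(k + 2\right)!.

Ratio r(k) = (k + 3)*(5*k + 2*(k + 1)**2 + 12)/(2*(2*k**2 + 5*k + 7)).
Normal form (A,B,C) = (k/2 + 3/2, 1, k**2 + 5*k/2 + 7/2).
Solve (k/2 + 3/2)·f(k+1) − (1)·f(k) = k**2 + 5*k/2 + 7/2.
Degrees (1,0,2) ⇒ d ≤ 1.
Solving with deg f ≤ 1: f(k) = 2*k + 1.
Then R = B(k−1)f/C = 2*(2*k + 1)/(2*k**2 + 5*k + 7), so s_k = R(k)·t_k = -(2*k + 1)*factorial(k + 2)/2**k.
s_(k+1) − s_k = -(2*k**2 + 5*k + 7)*factorial(k + 2)/(2*2**k) = t_k.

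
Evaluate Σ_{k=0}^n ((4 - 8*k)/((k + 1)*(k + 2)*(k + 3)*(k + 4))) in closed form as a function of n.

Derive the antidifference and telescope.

The ratio is (k + 1)*(2*k + 1)/((k + 5)*(2*k - 1)).
Factor: A=k + 1; B=k + 5; C=k - 1/2.
Solve (k + 1)·f(k+1) − (k + 4)·f(k) = k - 1/2.
Bound: deg f ≤ 3.
A polynomial solution: f(k) = -k/2.
R(k) = B(k−1)·f(k)/C(k) = -k*(k + 4)/(2*k - 1); s_k = R·t_k = 4*k/((k + 1)*(k + 2)*(k + 3)).
Δs = 4*(1 - 2*k)/(k**4 + 10*k**3 + 35*k**2 + 50*k + 24), as required.
s_(n+1) = 4*(n + 1)/(n**3 + 9*n**2 + 26*n + 24) and s_(0) = 0, so S(n) = 4*(n + 1)/(n**3 + 9*n**2 + 26*n + 24).

S(n) = 4*(n + 1)/(n**3 + 9*n**2 + 26*n + 24)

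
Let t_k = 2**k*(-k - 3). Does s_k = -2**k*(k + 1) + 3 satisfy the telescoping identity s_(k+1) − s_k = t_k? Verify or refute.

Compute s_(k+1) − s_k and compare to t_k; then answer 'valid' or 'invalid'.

s_(k+1) = -2*2**k*(k + 2) + 3
s_(k+1) − s_k = 2**k*(-k - 3)
(s_(k+1) − s_k) − t_k = 0

Valid: the claim telescopes to t_k.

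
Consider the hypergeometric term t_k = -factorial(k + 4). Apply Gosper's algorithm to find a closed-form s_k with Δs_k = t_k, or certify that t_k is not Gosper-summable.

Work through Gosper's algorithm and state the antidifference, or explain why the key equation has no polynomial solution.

Compute t_(k+1)/t_k: get k + 5.
Gosper form: A/B · C(k+1)/C(k) with A=k + 5, B=1, C=1.
Set up (k + 5)·f(k+1) − (1)·f(k) − (1) = 0.
From deg A=1, deg B=0, deg C=0: d=-1.
deg f ≤ -1 is impossible — no certificate.

none — t_k is not Gosper-summable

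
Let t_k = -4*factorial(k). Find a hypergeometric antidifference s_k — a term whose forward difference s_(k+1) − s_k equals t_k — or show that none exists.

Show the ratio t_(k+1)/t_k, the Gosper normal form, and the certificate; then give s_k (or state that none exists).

Compute t_(k+1)/t_k: get k + 1.
Take A(k)=k + 1, B(k)=1, C(k)=1.
Need (k + 1)·f(k+1) − (1)·f(k) = 1.
Degrees (1,0,0) ⇒ d ≤ -1.
deg f ≤ -1 is impossible — no certificate.

no hypergeometric antidifference exists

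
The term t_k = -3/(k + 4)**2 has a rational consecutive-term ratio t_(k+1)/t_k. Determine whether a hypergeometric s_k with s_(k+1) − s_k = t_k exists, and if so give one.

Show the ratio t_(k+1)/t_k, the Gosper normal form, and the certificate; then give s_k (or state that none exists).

none — t_k is not Gosper-summable

Ratio r(k) = (k + 4)**2/(k + 5)**2.
Gosper form: A/B · C(k+1)/C(k) with A=k**2 + 8*k + 16, B=k**2 + 10*k + 25, C=1.
Key eq: (k**2 + 8*k + 16)·f(k+1) = (k**2 + 8*k + 16)·f(k) + (1).
deg f ≤ 0 (via 2,2,0).
Put f(k) = c0: A·f(k+1) − B(k−1)·f(k) − C = -1; need -1 = 0 — inconsistent ⇒ no f, not summable.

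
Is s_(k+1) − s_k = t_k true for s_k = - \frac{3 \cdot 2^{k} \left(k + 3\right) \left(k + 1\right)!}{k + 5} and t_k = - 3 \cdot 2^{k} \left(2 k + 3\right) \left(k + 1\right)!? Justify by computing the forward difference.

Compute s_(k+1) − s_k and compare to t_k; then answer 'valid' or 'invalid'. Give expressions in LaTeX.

s_(k+1) = -6*2**k*(k + 4)*factorial(k + 2)/(k + 6)
s_(k+1) − s_k = -3*2**k*(2*k**3 + 21*k**2 + 67*k + 62)*factorial(k + 1)/((k + 5)*(k + 6))
(s_(k+1) − s_k) − t_k = 6*2**k*(2*k**2 + 13*k + 14)*factorial(k + 1)/((k + 5)*(k + 6))

Invalid: residual \frac{6 \cdot 2^{k} \left(2 k^{2} + 13 k + 14\right) \left(k + 1\right)!}{\left(k + 5\right) \left(k + 6\right)} ≠ 0.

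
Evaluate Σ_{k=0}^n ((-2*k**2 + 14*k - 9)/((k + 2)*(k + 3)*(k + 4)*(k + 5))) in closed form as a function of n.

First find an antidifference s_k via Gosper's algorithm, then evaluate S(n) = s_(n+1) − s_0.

S(n) = (-n**3 + 4*n**2 - 31*n - 36)/(8*(n**3 + 12*n**2 + 47*n + 60))

t_(k+1)/t_k = -(k + 2)*(14*k - 2*(k + 1)**2 + 5)/((k + 6)*(2*k**2 - 14*k + 9)).
Take A(k)=k + 2, B(k)=k + 6, C(k)=k**2 - 7*k + 9/2.
Set up (k + 2)·f(k+1) − (k + 5)·f(k) − (k**2 - 7*k + 9/2) = 0.
d = 3 from the (1,1,2) case.
A polynomial solution: f(k) = k*(k**2 - 7*k + 42)/16.
Get s_k = R·t_k = k*(-k**2 + 7*k - 42)/(8*(k + 2)*(k + 3)*(k + 4)) with R(k) = B(k−1)f(k)/C(k) = k*(k + 5)*(k**2 - 7*k + 42)/(8*(2*k**2 - 14*k + 9)).
Check: Δs_k = (-2*k**2 + 14*k - 9)/(k**4 + 14*k**3 + 71*k**2 + 154*k + 120). ✓
Σ_(k=0)^n t_k = s_(n+1) − s_(0) = ((-n**3 + 4*n**2 - 31*n - 36)/(8*(n**3 + 12*n**2 + 47*n + 60))) − (0), i.e. (-n**3 + 4*n**2 - 31*n - 36)/(8*(n**3 + 12*n**2 + 47*n + 60)).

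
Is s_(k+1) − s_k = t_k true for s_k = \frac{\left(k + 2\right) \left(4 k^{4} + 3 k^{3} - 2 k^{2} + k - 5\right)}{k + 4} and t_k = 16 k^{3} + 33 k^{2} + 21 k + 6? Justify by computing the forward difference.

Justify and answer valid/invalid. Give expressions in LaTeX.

Invalid: residual \frac{2 \left(- 12 k^{4} - 94 k^{3} - 155 k^{2} - 89 k - 29\right)}{k^{2} + 9 k + 20} ≠ 0.

s_(k+1) = (4*k**5 + 31*k**4 + 88*k**3 + 115*k**2 + 67*k + 3)/(k + 5)
s_(k+1) − s_k = (16*k**5 + 153*k**4 + 450*k**3 + 545*k**2 + 296*k + 62)/(k**2 + 9*k + 20)
(s_(k+1) − s_k) − t_k = 2*(-12*k**4 - 94*k**3 - 155*k**2 - 89*k - 29)/(k**2 + 9*k + 20)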